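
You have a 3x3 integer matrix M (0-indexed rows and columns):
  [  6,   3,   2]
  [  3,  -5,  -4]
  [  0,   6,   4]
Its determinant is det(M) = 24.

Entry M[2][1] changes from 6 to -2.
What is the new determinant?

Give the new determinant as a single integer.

Answer: -216

Derivation:
det is linear in row 2: changing M[2][1] by delta changes det by delta * cofactor(2,1).
Cofactor C_21 = (-1)^(2+1) * minor(2,1) = 30
Entry delta = -2 - 6 = -8
Det delta = -8 * 30 = -240
New det = 24 + -240 = -216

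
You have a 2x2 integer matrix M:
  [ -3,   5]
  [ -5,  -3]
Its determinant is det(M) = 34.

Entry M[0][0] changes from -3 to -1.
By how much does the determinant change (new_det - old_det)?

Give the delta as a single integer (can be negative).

Answer: -6

Derivation:
Cofactor C_00 = -3
Entry delta = -1 - -3 = 2
Det delta = entry_delta * cofactor = 2 * -3 = -6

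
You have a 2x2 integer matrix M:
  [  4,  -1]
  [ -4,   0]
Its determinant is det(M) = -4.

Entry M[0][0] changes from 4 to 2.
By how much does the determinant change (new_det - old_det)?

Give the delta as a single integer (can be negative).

Cofactor C_00 = 0
Entry delta = 2 - 4 = -2
Det delta = entry_delta * cofactor = -2 * 0 = 0

Answer: 0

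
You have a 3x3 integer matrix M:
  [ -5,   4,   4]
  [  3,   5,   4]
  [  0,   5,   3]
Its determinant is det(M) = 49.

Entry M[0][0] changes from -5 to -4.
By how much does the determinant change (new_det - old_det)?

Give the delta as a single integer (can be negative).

Answer: -5

Derivation:
Cofactor C_00 = -5
Entry delta = -4 - -5 = 1
Det delta = entry_delta * cofactor = 1 * -5 = -5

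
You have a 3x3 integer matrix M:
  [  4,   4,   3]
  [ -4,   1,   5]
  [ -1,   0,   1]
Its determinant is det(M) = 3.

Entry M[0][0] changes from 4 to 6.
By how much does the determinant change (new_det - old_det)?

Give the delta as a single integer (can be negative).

Cofactor C_00 = 1
Entry delta = 6 - 4 = 2
Det delta = entry_delta * cofactor = 2 * 1 = 2

Answer: 2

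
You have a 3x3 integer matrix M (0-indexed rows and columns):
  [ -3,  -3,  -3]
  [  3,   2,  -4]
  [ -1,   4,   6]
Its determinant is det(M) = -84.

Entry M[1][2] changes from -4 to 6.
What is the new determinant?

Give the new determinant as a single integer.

det is linear in row 1: changing M[1][2] by delta changes det by delta * cofactor(1,2).
Cofactor C_12 = (-1)^(1+2) * minor(1,2) = 15
Entry delta = 6 - -4 = 10
Det delta = 10 * 15 = 150
New det = -84 + 150 = 66

Answer: 66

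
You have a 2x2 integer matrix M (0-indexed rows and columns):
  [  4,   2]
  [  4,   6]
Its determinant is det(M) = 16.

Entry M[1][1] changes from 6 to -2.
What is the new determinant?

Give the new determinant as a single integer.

det is linear in row 1: changing M[1][1] by delta changes det by delta * cofactor(1,1).
Cofactor C_11 = (-1)^(1+1) * minor(1,1) = 4
Entry delta = -2 - 6 = -8
Det delta = -8 * 4 = -32
New det = 16 + -32 = -16

Answer: -16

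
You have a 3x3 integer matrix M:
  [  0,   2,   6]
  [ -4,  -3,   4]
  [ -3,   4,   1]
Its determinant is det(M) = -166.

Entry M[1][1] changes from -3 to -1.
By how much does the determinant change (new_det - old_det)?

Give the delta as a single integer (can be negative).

Answer: 36

Derivation:
Cofactor C_11 = 18
Entry delta = -1 - -3 = 2
Det delta = entry_delta * cofactor = 2 * 18 = 36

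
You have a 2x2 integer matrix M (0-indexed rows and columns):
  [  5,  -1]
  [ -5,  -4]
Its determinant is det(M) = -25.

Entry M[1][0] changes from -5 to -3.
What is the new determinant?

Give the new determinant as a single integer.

det is linear in row 1: changing M[1][0] by delta changes det by delta * cofactor(1,0).
Cofactor C_10 = (-1)^(1+0) * minor(1,0) = 1
Entry delta = -3 - -5 = 2
Det delta = 2 * 1 = 2
New det = -25 + 2 = -23

Answer: -23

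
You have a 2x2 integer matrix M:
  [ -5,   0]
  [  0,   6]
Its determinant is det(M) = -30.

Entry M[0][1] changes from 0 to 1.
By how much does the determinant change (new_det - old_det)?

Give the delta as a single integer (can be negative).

Answer: 0

Derivation:
Cofactor C_01 = 0
Entry delta = 1 - 0 = 1
Det delta = entry_delta * cofactor = 1 * 0 = 0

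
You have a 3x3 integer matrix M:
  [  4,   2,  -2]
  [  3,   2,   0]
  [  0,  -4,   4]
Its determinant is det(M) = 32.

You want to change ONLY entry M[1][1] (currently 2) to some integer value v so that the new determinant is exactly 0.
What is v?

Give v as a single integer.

Answer: 0

Derivation:
det is linear in entry M[1][1]: det = old_det + (v - 2) * C_11
Cofactor C_11 = 16
Want det = 0: 32 + (v - 2) * 16 = 0
  (v - 2) = -32 / 16 = -2
  v = 2 + (-2) = 0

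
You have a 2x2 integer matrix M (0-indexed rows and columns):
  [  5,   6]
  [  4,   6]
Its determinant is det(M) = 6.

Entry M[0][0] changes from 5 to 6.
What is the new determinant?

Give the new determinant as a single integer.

det is linear in row 0: changing M[0][0] by delta changes det by delta * cofactor(0,0).
Cofactor C_00 = (-1)^(0+0) * minor(0,0) = 6
Entry delta = 6 - 5 = 1
Det delta = 1 * 6 = 6
New det = 6 + 6 = 12

Answer: 12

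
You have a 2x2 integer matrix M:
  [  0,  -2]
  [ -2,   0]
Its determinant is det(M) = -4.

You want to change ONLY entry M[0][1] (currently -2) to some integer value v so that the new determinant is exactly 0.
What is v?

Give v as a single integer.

Answer: 0

Derivation:
det is linear in entry M[0][1]: det = old_det + (v - -2) * C_01
Cofactor C_01 = 2
Want det = 0: -4 + (v - -2) * 2 = 0
  (v - -2) = 4 / 2 = 2
  v = -2 + (2) = 0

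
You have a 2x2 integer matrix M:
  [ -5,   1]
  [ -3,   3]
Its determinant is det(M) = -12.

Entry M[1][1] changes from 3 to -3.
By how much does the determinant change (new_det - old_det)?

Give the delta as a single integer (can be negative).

Answer: 30

Derivation:
Cofactor C_11 = -5
Entry delta = -3 - 3 = -6
Det delta = entry_delta * cofactor = -6 * -5 = 30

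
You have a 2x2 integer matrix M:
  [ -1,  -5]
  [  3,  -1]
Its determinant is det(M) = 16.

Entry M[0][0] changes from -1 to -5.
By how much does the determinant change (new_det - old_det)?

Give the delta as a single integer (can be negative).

Cofactor C_00 = -1
Entry delta = -5 - -1 = -4
Det delta = entry_delta * cofactor = -4 * -1 = 4

Answer: 4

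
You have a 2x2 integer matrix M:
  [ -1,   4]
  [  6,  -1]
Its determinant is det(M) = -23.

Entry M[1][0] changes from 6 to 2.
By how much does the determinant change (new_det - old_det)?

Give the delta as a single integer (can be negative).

Cofactor C_10 = -4
Entry delta = 2 - 6 = -4
Det delta = entry_delta * cofactor = -4 * -4 = 16

Answer: 16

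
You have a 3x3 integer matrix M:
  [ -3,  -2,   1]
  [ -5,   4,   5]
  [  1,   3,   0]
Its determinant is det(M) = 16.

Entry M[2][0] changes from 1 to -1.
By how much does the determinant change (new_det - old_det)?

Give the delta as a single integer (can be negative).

Answer: 28

Derivation:
Cofactor C_20 = -14
Entry delta = -1 - 1 = -2
Det delta = entry_delta * cofactor = -2 * -14 = 28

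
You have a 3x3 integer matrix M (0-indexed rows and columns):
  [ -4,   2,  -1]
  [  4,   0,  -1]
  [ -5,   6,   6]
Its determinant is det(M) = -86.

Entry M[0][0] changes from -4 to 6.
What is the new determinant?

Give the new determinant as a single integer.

Answer: -26

Derivation:
det is linear in row 0: changing M[0][0] by delta changes det by delta * cofactor(0,0).
Cofactor C_00 = (-1)^(0+0) * minor(0,0) = 6
Entry delta = 6 - -4 = 10
Det delta = 10 * 6 = 60
New det = -86 + 60 = -26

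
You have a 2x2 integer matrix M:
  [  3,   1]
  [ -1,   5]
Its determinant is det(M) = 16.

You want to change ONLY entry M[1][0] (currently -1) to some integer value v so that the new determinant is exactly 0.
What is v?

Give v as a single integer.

det is linear in entry M[1][0]: det = old_det + (v - -1) * C_10
Cofactor C_10 = -1
Want det = 0: 16 + (v - -1) * -1 = 0
  (v - -1) = -16 / -1 = 16
  v = -1 + (16) = 15

Answer: 15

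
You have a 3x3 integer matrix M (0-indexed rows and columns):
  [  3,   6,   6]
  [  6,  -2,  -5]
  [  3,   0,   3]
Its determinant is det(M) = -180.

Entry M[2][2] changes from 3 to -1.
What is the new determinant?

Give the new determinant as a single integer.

Answer: -12

Derivation:
det is linear in row 2: changing M[2][2] by delta changes det by delta * cofactor(2,2).
Cofactor C_22 = (-1)^(2+2) * minor(2,2) = -42
Entry delta = -1 - 3 = -4
Det delta = -4 * -42 = 168
New det = -180 + 168 = -12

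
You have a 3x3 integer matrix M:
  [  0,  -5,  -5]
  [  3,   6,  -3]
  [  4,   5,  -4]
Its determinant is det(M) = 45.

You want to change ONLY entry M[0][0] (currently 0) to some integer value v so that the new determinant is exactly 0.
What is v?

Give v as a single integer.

Answer: 5

Derivation:
det is linear in entry M[0][0]: det = old_det + (v - 0) * C_00
Cofactor C_00 = -9
Want det = 0: 45 + (v - 0) * -9 = 0
  (v - 0) = -45 / -9 = 5
  v = 0 + (5) = 5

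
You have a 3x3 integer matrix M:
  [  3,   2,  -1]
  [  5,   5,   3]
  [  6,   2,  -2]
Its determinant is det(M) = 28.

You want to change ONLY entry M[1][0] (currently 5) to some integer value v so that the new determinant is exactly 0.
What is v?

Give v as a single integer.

Answer: -9

Derivation:
det is linear in entry M[1][0]: det = old_det + (v - 5) * C_10
Cofactor C_10 = 2
Want det = 0: 28 + (v - 5) * 2 = 0
  (v - 5) = -28 / 2 = -14
  v = 5 + (-14) = -9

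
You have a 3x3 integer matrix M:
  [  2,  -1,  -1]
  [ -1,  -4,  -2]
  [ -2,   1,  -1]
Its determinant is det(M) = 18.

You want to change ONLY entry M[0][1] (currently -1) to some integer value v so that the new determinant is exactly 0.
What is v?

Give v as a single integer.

det is linear in entry M[0][1]: det = old_det + (v - -1) * C_01
Cofactor C_01 = 3
Want det = 0: 18 + (v - -1) * 3 = 0
  (v - -1) = -18 / 3 = -6
  v = -1 + (-6) = -7

Answer: -7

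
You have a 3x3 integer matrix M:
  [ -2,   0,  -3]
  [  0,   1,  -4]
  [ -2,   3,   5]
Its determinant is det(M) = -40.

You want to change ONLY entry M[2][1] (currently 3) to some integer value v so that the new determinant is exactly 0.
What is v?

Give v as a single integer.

det is linear in entry M[2][1]: det = old_det + (v - 3) * C_21
Cofactor C_21 = -8
Want det = 0: -40 + (v - 3) * -8 = 0
  (v - 3) = 40 / -8 = -5
  v = 3 + (-5) = -2

Answer: -2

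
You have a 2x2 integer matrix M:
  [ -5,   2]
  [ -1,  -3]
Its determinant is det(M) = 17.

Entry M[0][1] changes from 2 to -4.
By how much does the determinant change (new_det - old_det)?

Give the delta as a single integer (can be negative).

Cofactor C_01 = 1
Entry delta = -4 - 2 = -6
Det delta = entry_delta * cofactor = -6 * 1 = -6

Answer: -6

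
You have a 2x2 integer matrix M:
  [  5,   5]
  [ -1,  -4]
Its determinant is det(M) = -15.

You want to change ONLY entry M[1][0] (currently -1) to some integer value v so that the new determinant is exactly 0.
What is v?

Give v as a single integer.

Answer: -4

Derivation:
det is linear in entry M[1][0]: det = old_det + (v - -1) * C_10
Cofactor C_10 = -5
Want det = 0: -15 + (v - -1) * -5 = 0
  (v - -1) = 15 / -5 = -3
  v = -1 + (-3) = -4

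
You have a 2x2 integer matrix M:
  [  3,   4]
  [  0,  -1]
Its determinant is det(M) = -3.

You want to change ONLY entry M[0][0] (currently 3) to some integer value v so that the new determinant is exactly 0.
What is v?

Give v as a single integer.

det is linear in entry M[0][0]: det = old_det + (v - 3) * C_00
Cofactor C_00 = -1
Want det = 0: -3 + (v - 3) * -1 = 0
  (v - 3) = 3 / -1 = -3
  v = 3 + (-3) = 0

Answer: 0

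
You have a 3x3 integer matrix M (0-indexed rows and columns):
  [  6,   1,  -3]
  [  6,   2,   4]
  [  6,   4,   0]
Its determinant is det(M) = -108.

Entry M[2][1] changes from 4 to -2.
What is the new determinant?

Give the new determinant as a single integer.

det is linear in row 2: changing M[2][1] by delta changes det by delta * cofactor(2,1).
Cofactor C_21 = (-1)^(2+1) * minor(2,1) = -42
Entry delta = -2 - 4 = -6
Det delta = -6 * -42 = 252
New det = -108 + 252 = 144

Answer: 144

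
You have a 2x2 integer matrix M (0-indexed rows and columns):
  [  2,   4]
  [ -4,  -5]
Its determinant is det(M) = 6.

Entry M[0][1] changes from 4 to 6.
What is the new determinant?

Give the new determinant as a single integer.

det is linear in row 0: changing M[0][1] by delta changes det by delta * cofactor(0,1).
Cofactor C_01 = (-1)^(0+1) * minor(0,1) = 4
Entry delta = 6 - 4 = 2
Det delta = 2 * 4 = 8
New det = 6 + 8 = 14

Answer: 14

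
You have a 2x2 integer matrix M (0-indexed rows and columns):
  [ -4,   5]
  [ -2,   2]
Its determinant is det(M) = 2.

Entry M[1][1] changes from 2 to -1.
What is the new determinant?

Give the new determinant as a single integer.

Answer: 14

Derivation:
det is linear in row 1: changing M[1][1] by delta changes det by delta * cofactor(1,1).
Cofactor C_11 = (-1)^(1+1) * minor(1,1) = -4
Entry delta = -1 - 2 = -3
Det delta = -3 * -4 = 12
New det = 2 + 12 = 14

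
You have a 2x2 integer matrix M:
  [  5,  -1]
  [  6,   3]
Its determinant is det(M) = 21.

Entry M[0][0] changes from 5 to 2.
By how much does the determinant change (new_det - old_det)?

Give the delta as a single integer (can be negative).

Cofactor C_00 = 3
Entry delta = 2 - 5 = -3
Det delta = entry_delta * cofactor = -3 * 3 = -9

Answer: -9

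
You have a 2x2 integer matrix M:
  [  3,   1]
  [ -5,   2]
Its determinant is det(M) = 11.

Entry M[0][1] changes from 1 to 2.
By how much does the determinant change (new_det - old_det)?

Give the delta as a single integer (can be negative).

Answer: 5

Derivation:
Cofactor C_01 = 5
Entry delta = 2 - 1 = 1
Det delta = entry_delta * cofactor = 1 * 5 = 5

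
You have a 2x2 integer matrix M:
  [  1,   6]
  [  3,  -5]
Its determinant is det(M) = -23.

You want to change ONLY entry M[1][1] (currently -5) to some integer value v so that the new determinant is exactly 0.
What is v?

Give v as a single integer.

det is linear in entry M[1][1]: det = old_det + (v - -5) * C_11
Cofactor C_11 = 1
Want det = 0: -23 + (v - -5) * 1 = 0
  (v - -5) = 23 / 1 = 23
  v = -5 + (23) = 18

Answer: 18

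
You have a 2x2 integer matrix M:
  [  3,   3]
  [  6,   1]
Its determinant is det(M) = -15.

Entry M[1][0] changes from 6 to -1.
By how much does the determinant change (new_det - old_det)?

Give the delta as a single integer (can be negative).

Cofactor C_10 = -3
Entry delta = -1 - 6 = -7
Det delta = entry_delta * cofactor = -7 * -3 = 21

Answer: 21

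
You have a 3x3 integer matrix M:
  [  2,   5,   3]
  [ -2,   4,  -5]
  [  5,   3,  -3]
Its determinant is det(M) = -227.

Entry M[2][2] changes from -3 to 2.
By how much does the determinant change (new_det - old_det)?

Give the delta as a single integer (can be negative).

Answer: 90

Derivation:
Cofactor C_22 = 18
Entry delta = 2 - -3 = 5
Det delta = entry_delta * cofactor = 5 * 18 = 90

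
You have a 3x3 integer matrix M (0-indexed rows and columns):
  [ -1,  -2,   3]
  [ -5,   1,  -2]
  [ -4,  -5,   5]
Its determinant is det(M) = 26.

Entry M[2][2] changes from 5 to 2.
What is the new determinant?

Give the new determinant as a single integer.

det is linear in row 2: changing M[2][2] by delta changes det by delta * cofactor(2,2).
Cofactor C_22 = (-1)^(2+2) * minor(2,2) = -11
Entry delta = 2 - 5 = -3
Det delta = -3 * -11 = 33
New det = 26 + 33 = 59

Answer: 59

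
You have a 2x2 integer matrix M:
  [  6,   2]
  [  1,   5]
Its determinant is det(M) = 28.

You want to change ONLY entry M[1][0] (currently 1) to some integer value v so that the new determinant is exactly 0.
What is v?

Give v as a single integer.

det is linear in entry M[1][0]: det = old_det + (v - 1) * C_10
Cofactor C_10 = -2
Want det = 0: 28 + (v - 1) * -2 = 0
  (v - 1) = -28 / -2 = 14
  v = 1 + (14) = 15

Answer: 15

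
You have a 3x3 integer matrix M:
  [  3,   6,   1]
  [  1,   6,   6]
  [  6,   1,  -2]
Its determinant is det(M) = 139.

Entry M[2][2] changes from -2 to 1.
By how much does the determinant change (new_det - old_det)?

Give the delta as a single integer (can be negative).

Answer: 36

Derivation:
Cofactor C_22 = 12
Entry delta = 1 - -2 = 3
Det delta = entry_delta * cofactor = 3 * 12 = 36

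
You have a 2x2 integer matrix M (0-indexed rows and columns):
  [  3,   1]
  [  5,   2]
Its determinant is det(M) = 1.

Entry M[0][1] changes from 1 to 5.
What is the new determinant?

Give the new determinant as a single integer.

Answer: -19

Derivation:
det is linear in row 0: changing M[0][1] by delta changes det by delta * cofactor(0,1).
Cofactor C_01 = (-1)^(0+1) * minor(0,1) = -5
Entry delta = 5 - 1 = 4
Det delta = 4 * -5 = -20
New det = 1 + -20 = -19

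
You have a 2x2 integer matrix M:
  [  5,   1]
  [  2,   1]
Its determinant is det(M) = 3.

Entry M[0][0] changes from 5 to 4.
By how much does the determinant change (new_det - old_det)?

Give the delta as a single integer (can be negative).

Answer: -1

Derivation:
Cofactor C_00 = 1
Entry delta = 4 - 5 = -1
Det delta = entry_delta * cofactor = -1 * 1 = -1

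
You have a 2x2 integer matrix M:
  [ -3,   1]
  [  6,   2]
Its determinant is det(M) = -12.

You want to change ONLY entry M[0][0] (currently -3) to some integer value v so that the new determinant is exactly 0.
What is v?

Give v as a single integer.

Answer: 3

Derivation:
det is linear in entry M[0][0]: det = old_det + (v - -3) * C_00
Cofactor C_00 = 2
Want det = 0: -12 + (v - -3) * 2 = 0
  (v - -3) = 12 / 2 = 6
  v = -3 + (6) = 3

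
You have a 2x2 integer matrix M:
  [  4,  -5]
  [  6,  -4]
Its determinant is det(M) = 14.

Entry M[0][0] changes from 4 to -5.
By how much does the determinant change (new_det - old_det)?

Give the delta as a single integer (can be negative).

Answer: 36

Derivation:
Cofactor C_00 = -4
Entry delta = -5 - 4 = -9
Det delta = entry_delta * cofactor = -9 * -4 = 36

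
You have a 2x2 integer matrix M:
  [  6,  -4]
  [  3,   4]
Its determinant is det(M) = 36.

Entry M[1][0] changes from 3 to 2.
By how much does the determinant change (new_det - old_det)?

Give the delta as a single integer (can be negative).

Answer: -4

Derivation:
Cofactor C_10 = 4
Entry delta = 2 - 3 = -1
Det delta = entry_delta * cofactor = -1 * 4 = -4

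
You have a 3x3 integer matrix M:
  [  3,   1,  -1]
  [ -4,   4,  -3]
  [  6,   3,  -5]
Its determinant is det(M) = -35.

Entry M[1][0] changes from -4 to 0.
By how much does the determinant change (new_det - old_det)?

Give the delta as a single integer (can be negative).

Answer: 8

Derivation:
Cofactor C_10 = 2
Entry delta = 0 - -4 = 4
Det delta = entry_delta * cofactor = 4 * 2 = 8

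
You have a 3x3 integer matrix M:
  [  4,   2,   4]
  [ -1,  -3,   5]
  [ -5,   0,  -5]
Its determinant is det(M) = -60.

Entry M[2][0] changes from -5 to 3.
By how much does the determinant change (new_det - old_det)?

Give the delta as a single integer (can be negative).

Cofactor C_20 = 22
Entry delta = 3 - -5 = 8
Det delta = entry_delta * cofactor = 8 * 22 = 176

Answer: 176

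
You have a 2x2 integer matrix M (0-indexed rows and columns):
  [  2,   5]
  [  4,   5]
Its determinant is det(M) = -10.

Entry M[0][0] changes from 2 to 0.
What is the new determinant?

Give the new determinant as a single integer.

det is linear in row 0: changing M[0][0] by delta changes det by delta * cofactor(0,0).
Cofactor C_00 = (-1)^(0+0) * minor(0,0) = 5
Entry delta = 0 - 2 = -2
Det delta = -2 * 5 = -10
New det = -10 + -10 = -20

Answer: -20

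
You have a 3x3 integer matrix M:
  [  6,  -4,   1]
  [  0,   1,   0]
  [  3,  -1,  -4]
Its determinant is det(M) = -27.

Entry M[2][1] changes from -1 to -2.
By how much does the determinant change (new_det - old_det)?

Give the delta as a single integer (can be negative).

Answer: 0

Derivation:
Cofactor C_21 = 0
Entry delta = -2 - -1 = -1
Det delta = entry_delta * cofactor = -1 * 0 = 0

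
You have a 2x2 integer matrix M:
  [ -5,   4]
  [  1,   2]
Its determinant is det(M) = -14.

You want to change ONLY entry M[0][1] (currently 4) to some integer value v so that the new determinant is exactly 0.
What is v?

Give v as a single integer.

det is linear in entry M[0][1]: det = old_det + (v - 4) * C_01
Cofactor C_01 = -1
Want det = 0: -14 + (v - 4) * -1 = 0
  (v - 4) = 14 / -1 = -14
  v = 4 + (-14) = -10

Answer: -10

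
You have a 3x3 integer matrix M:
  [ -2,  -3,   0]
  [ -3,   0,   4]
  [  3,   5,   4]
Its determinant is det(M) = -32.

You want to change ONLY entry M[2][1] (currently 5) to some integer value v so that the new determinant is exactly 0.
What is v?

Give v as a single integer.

det is linear in entry M[2][1]: det = old_det + (v - 5) * C_21
Cofactor C_21 = 8
Want det = 0: -32 + (v - 5) * 8 = 0
  (v - 5) = 32 / 8 = 4
  v = 5 + (4) = 9

Answer: 9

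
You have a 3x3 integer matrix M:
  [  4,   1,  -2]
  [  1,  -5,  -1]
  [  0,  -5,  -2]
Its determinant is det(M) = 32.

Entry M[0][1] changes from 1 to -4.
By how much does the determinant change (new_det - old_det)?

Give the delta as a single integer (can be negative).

Answer: -10

Derivation:
Cofactor C_01 = 2
Entry delta = -4 - 1 = -5
Det delta = entry_delta * cofactor = -5 * 2 = -10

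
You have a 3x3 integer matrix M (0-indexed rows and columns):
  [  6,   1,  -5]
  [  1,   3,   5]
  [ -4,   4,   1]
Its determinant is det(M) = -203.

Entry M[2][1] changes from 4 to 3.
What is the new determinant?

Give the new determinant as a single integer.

det is linear in row 2: changing M[2][1] by delta changes det by delta * cofactor(2,1).
Cofactor C_21 = (-1)^(2+1) * minor(2,1) = -35
Entry delta = 3 - 4 = -1
Det delta = -1 * -35 = 35
New det = -203 + 35 = -168

Answer: -168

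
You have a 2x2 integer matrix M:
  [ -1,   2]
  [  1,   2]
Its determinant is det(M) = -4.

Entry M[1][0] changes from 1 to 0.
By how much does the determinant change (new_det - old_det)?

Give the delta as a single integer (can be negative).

Answer: 2

Derivation:
Cofactor C_10 = -2
Entry delta = 0 - 1 = -1
Det delta = entry_delta * cofactor = -1 * -2 = 2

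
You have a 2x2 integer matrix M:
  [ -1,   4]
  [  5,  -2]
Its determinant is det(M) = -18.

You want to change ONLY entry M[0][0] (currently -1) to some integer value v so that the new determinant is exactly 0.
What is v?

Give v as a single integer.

det is linear in entry M[0][0]: det = old_det + (v - -1) * C_00
Cofactor C_00 = -2
Want det = 0: -18 + (v - -1) * -2 = 0
  (v - -1) = 18 / -2 = -9
  v = -1 + (-9) = -10

Answer: -10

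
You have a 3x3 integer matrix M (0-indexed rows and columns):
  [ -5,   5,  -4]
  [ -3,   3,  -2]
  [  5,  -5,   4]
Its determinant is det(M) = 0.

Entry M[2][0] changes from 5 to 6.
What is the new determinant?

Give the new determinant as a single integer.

Answer: 2

Derivation:
det is linear in row 2: changing M[2][0] by delta changes det by delta * cofactor(2,0).
Cofactor C_20 = (-1)^(2+0) * minor(2,0) = 2
Entry delta = 6 - 5 = 1
Det delta = 1 * 2 = 2
New det = 0 + 2 = 2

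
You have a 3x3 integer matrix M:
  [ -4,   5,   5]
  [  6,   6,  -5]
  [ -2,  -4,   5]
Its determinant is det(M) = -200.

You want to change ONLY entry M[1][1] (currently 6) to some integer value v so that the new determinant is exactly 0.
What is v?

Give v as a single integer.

det is linear in entry M[1][1]: det = old_det + (v - 6) * C_11
Cofactor C_11 = -10
Want det = 0: -200 + (v - 6) * -10 = 0
  (v - 6) = 200 / -10 = -20
  v = 6 + (-20) = -14

Answer: -14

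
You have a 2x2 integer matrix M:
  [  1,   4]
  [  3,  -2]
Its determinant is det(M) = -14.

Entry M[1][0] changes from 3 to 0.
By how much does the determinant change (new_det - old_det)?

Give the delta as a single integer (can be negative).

Cofactor C_10 = -4
Entry delta = 0 - 3 = -3
Det delta = entry_delta * cofactor = -3 * -4 = 12

Answer: 12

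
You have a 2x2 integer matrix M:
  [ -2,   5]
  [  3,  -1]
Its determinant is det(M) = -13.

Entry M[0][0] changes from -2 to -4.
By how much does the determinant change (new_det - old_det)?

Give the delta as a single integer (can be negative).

Answer: 2

Derivation:
Cofactor C_00 = -1
Entry delta = -4 - -2 = -2
Det delta = entry_delta * cofactor = -2 * -1 = 2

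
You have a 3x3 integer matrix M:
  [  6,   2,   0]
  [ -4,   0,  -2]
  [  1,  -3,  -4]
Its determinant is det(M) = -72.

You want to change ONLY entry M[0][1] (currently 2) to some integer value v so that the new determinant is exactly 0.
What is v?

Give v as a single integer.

det is linear in entry M[0][1]: det = old_det + (v - 2) * C_01
Cofactor C_01 = -18
Want det = 0: -72 + (v - 2) * -18 = 0
  (v - 2) = 72 / -18 = -4
  v = 2 + (-4) = -2

Answer: -2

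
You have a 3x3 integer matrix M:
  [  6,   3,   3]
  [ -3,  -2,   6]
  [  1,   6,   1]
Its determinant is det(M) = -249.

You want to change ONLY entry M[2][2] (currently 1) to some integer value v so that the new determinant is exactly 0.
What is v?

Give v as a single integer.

Answer: -82

Derivation:
det is linear in entry M[2][2]: det = old_det + (v - 1) * C_22
Cofactor C_22 = -3
Want det = 0: -249 + (v - 1) * -3 = 0
  (v - 1) = 249 / -3 = -83
  v = 1 + (-83) = -82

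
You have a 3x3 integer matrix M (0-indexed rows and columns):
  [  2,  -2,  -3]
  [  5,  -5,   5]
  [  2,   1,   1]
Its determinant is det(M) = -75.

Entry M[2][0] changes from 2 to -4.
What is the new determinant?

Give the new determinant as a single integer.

Answer: 75

Derivation:
det is linear in row 2: changing M[2][0] by delta changes det by delta * cofactor(2,0).
Cofactor C_20 = (-1)^(2+0) * minor(2,0) = -25
Entry delta = -4 - 2 = -6
Det delta = -6 * -25 = 150
New det = -75 + 150 = 75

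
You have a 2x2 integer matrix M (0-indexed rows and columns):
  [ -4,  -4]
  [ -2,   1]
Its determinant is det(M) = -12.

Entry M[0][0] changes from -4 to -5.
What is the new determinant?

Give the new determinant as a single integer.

Answer: -13

Derivation:
det is linear in row 0: changing M[0][0] by delta changes det by delta * cofactor(0,0).
Cofactor C_00 = (-1)^(0+0) * minor(0,0) = 1
Entry delta = -5 - -4 = -1
Det delta = -1 * 1 = -1
New det = -12 + -1 = -13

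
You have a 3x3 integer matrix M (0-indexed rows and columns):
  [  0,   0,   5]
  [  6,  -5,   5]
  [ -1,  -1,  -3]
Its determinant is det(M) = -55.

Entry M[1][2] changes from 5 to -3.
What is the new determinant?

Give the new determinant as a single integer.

det is linear in row 1: changing M[1][2] by delta changes det by delta * cofactor(1,2).
Cofactor C_12 = (-1)^(1+2) * minor(1,2) = 0
Entry delta = -3 - 5 = -8
Det delta = -8 * 0 = 0
New det = -55 + 0 = -55

Answer: -55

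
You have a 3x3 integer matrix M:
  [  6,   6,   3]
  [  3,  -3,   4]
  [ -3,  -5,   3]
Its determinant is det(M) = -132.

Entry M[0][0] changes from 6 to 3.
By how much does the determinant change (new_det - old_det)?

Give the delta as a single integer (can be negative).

Answer: -33

Derivation:
Cofactor C_00 = 11
Entry delta = 3 - 6 = -3
Det delta = entry_delta * cofactor = -3 * 11 = -33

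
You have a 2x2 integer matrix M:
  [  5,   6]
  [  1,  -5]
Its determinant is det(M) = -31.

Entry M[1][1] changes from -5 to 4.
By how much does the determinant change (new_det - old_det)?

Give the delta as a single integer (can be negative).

Answer: 45

Derivation:
Cofactor C_11 = 5
Entry delta = 4 - -5 = 9
Det delta = entry_delta * cofactor = 9 * 5 = 45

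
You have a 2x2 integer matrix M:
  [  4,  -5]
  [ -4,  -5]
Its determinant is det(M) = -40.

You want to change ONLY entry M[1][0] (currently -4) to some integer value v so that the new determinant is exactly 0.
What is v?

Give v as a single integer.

det is linear in entry M[1][0]: det = old_det + (v - -4) * C_10
Cofactor C_10 = 5
Want det = 0: -40 + (v - -4) * 5 = 0
  (v - -4) = 40 / 5 = 8
  v = -4 + (8) = 4

Answer: 4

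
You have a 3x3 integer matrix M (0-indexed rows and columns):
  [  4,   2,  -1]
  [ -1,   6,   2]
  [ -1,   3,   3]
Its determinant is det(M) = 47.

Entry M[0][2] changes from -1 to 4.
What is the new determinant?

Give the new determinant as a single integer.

det is linear in row 0: changing M[0][2] by delta changes det by delta * cofactor(0,2).
Cofactor C_02 = (-1)^(0+2) * minor(0,2) = 3
Entry delta = 4 - -1 = 5
Det delta = 5 * 3 = 15
New det = 47 + 15 = 62

Answer: 62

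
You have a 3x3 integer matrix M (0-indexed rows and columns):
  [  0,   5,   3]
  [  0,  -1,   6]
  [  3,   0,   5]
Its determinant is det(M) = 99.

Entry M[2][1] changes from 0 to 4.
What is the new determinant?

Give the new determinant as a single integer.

det is linear in row 2: changing M[2][1] by delta changes det by delta * cofactor(2,1).
Cofactor C_21 = (-1)^(2+1) * minor(2,1) = 0
Entry delta = 4 - 0 = 4
Det delta = 4 * 0 = 0
New det = 99 + 0 = 99

Answer: 99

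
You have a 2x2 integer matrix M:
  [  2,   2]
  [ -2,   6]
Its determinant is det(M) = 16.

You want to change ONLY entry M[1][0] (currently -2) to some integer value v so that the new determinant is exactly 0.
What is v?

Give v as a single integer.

det is linear in entry M[1][0]: det = old_det + (v - -2) * C_10
Cofactor C_10 = -2
Want det = 0: 16 + (v - -2) * -2 = 0
  (v - -2) = -16 / -2 = 8
  v = -2 + (8) = 6

Answer: 6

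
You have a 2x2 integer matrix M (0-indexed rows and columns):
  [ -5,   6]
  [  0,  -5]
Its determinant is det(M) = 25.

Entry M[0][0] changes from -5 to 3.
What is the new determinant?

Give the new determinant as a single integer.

det is linear in row 0: changing M[0][0] by delta changes det by delta * cofactor(0,0).
Cofactor C_00 = (-1)^(0+0) * minor(0,0) = -5
Entry delta = 3 - -5 = 8
Det delta = 8 * -5 = -40
New det = 25 + -40 = -15

Answer: -15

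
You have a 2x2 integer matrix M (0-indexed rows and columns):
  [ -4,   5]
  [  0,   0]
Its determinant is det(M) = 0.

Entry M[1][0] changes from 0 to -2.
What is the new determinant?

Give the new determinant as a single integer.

det is linear in row 1: changing M[1][0] by delta changes det by delta * cofactor(1,0).
Cofactor C_10 = (-1)^(1+0) * minor(1,0) = -5
Entry delta = -2 - 0 = -2
Det delta = -2 * -5 = 10
New det = 0 + 10 = 10

Answer: 10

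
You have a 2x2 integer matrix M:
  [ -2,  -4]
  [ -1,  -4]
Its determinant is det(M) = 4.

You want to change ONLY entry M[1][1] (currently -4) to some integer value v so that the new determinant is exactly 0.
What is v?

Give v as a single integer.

det is linear in entry M[1][1]: det = old_det + (v - -4) * C_11
Cofactor C_11 = -2
Want det = 0: 4 + (v - -4) * -2 = 0
  (v - -4) = -4 / -2 = 2
  v = -4 + (2) = -2

Answer: -2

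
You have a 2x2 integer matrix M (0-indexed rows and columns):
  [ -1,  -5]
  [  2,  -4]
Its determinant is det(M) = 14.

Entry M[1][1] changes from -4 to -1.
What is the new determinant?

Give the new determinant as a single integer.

Answer: 11

Derivation:
det is linear in row 1: changing M[1][1] by delta changes det by delta * cofactor(1,1).
Cofactor C_11 = (-1)^(1+1) * minor(1,1) = -1
Entry delta = -1 - -4 = 3
Det delta = 3 * -1 = -3
New det = 14 + -3 = 11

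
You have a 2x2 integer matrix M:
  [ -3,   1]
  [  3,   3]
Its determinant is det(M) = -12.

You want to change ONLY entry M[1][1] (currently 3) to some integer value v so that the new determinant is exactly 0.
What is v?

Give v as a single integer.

Answer: -1

Derivation:
det is linear in entry M[1][1]: det = old_det + (v - 3) * C_11
Cofactor C_11 = -3
Want det = 0: -12 + (v - 3) * -3 = 0
  (v - 3) = 12 / -3 = -4
  v = 3 + (-4) = -1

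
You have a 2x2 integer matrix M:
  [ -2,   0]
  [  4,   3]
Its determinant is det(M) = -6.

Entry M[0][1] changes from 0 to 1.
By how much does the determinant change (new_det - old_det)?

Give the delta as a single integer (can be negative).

Answer: -4

Derivation:
Cofactor C_01 = -4
Entry delta = 1 - 0 = 1
Det delta = entry_delta * cofactor = 1 * -4 = -4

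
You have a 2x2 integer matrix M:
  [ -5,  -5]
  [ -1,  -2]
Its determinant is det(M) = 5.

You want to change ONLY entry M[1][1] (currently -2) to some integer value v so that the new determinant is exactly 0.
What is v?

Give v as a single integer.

Answer: -1

Derivation:
det is linear in entry M[1][1]: det = old_det + (v - -2) * C_11
Cofactor C_11 = -5
Want det = 0: 5 + (v - -2) * -5 = 0
  (v - -2) = -5 / -5 = 1
  v = -2 + (1) = -1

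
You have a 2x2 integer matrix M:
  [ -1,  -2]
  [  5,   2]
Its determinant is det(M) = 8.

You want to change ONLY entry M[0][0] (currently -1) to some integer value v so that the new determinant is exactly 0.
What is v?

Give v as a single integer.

det is linear in entry M[0][0]: det = old_det + (v - -1) * C_00
Cofactor C_00 = 2
Want det = 0: 8 + (v - -1) * 2 = 0
  (v - -1) = -8 / 2 = -4
  v = -1 + (-4) = -5

Answer: -5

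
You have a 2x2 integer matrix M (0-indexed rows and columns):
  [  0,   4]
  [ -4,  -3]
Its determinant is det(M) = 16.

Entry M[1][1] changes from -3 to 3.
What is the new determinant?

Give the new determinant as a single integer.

det is linear in row 1: changing M[1][1] by delta changes det by delta * cofactor(1,1).
Cofactor C_11 = (-1)^(1+1) * minor(1,1) = 0
Entry delta = 3 - -3 = 6
Det delta = 6 * 0 = 0
New det = 16 + 0 = 16

Answer: 16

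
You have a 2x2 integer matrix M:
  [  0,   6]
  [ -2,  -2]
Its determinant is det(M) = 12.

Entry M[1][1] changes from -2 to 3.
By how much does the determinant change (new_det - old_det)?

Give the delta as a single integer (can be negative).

Cofactor C_11 = 0
Entry delta = 3 - -2 = 5
Det delta = entry_delta * cofactor = 5 * 0 = 0

Answer: 0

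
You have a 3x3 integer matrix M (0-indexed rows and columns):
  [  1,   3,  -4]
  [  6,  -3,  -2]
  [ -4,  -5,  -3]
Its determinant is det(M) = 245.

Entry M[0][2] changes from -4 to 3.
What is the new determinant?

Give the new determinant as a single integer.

det is linear in row 0: changing M[0][2] by delta changes det by delta * cofactor(0,2).
Cofactor C_02 = (-1)^(0+2) * minor(0,2) = -42
Entry delta = 3 - -4 = 7
Det delta = 7 * -42 = -294
New det = 245 + -294 = -49

Answer: -49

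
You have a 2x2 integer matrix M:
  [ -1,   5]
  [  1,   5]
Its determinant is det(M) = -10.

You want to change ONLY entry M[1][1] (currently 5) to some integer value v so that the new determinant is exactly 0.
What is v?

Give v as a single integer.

Answer: -5

Derivation:
det is linear in entry M[1][1]: det = old_det + (v - 5) * C_11
Cofactor C_11 = -1
Want det = 0: -10 + (v - 5) * -1 = 0
  (v - 5) = 10 / -1 = -10
  v = 5 + (-10) = -5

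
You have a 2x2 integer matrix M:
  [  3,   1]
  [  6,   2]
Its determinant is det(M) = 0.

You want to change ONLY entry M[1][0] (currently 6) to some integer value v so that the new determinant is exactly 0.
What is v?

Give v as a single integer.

det is linear in entry M[1][0]: det = old_det + (v - 6) * C_10
Cofactor C_10 = -1
Want det = 0: 0 + (v - 6) * -1 = 0
  (v - 6) = 0 / -1 = 0
  v = 6 + (0) = 6

Answer: 6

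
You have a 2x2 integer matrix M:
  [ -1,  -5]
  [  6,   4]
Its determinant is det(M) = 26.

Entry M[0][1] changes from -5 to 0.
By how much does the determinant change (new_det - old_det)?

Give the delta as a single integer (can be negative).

Cofactor C_01 = -6
Entry delta = 0 - -5 = 5
Det delta = entry_delta * cofactor = 5 * -6 = -30

Answer: -30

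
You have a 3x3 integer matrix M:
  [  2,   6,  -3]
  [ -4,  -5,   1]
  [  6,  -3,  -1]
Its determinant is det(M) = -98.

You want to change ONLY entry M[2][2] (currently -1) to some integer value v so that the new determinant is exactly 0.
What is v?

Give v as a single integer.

Answer: 6

Derivation:
det is linear in entry M[2][2]: det = old_det + (v - -1) * C_22
Cofactor C_22 = 14
Want det = 0: -98 + (v - -1) * 14 = 0
  (v - -1) = 98 / 14 = 7
  v = -1 + (7) = 6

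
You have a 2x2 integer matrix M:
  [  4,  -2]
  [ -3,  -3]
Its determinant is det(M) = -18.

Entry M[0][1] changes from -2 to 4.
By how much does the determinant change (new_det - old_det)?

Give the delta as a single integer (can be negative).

Cofactor C_01 = 3
Entry delta = 4 - -2 = 6
Det delta = entry_delta * cofactor = 6 * 3 = 18

Answer: 18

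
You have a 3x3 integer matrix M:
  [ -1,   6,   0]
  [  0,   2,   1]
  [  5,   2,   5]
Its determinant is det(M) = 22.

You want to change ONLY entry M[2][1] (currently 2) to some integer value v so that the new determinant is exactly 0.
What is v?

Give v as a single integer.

det is linear in entry M[2][1]: det = old_det + (v - 2) * C_21
Cofactor C_21 = 1
Want det = 0: 22 + (v - 2) * 1 = 0
  (v - 2) = -22 / 1 = -22
  v = 2 + (-22) = -20

Answer: -20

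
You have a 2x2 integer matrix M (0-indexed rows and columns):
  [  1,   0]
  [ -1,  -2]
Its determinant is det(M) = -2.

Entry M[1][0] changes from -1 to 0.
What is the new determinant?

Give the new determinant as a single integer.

det is linear in row 1: changing M[1][0] by delta changes det by delta * cofactor(1,0).
Cofactor C_10 = (-1)^(1+0) * minor(1,0) = 0
Entry delta = 0 - -1 = 1
Det delta = 1 * 0 = 0
New det = -2 + 0 = -2

Answer: -2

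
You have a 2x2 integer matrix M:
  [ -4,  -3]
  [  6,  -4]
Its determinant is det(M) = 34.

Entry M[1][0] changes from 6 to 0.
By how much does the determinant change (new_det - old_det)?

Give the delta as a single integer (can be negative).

Answer: -18

Derivation:
Cofactor C_10 = 3
Entry delta = 0 - 6 = -6
Det delta = entry_delta * cofactor = -6 * 3 = -18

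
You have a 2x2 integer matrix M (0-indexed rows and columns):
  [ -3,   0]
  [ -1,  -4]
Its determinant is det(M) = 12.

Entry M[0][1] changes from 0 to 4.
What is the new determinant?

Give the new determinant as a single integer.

det is linear in row 0: changing M[0][1] by delta changes det by delta * cofactor(0,1).
Cofactor C_01 = (-1)^(0+1) * minor(0,1) = 1
Entry delta = 4 - 0 = 4
Det delta = 4 * 1 = 4
New det = 12 + 4 = 16

Answer: 16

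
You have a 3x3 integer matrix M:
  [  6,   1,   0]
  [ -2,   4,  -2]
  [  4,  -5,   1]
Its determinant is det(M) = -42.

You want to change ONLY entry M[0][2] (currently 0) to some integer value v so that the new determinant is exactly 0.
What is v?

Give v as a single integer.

Answer: -7

Derivation:
det is linear in entry M[0][2]: det = old_det + (v - 0) * C_02
Cofactor C_02 = -6
Want det = 0: -42 + (v - 0) * -6 = 0
  (v - 0) = 42 / -6 = -7
  v = 0 + (-7) = -7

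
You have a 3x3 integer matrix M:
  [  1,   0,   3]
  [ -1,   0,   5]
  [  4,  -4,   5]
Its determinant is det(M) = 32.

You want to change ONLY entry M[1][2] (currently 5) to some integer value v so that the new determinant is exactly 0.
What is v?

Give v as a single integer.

det is linear in entry M[1][2]: det = old_det + (v - 5) * C_12
Cofactor C_12 = 4
Want det = 0: 32 + (v - 5) * 4 = 0
  (v - 5) = -32 / 4 = -8
  v = 5 + (-8) = -3

Answer: -3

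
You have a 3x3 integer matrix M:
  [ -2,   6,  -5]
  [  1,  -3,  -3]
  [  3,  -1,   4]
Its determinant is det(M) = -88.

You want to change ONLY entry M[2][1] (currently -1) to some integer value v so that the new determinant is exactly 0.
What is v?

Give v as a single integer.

det is linear in entry M[2][1]: det = old_det + (v - -1) * C_21
Cofactor C_21 = -11
Want det = 0: -88 + (v - -1) * -11 = 0
  (v - -1) = 88 / -11 = -8
  v = -1 + (-8) = -9

Answer: -9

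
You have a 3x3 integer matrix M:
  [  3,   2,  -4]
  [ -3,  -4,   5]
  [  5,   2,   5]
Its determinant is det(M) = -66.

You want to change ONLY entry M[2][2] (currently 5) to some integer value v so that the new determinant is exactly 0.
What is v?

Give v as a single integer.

Answer: -6

Derivation:
det is linear in entry M[2][2]: det = old_det + (v - 5) * C_22
Cofactor C_22 = -6
Want det = 0: -66 + (v - 5) * -6 = 0
  (v - 5) = 66 / -6 = -11
  v = 5 + (-11) = -6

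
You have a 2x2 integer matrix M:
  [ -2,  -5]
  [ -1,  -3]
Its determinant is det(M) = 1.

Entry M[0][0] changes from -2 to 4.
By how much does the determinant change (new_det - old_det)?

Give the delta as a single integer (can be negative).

Answer: -18

Derivation:
Cofactor C_00 = -3
Entry delta = 4 - -2 = 6
Det delta = entry_delta * cofactor = 6 * -3 = -18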